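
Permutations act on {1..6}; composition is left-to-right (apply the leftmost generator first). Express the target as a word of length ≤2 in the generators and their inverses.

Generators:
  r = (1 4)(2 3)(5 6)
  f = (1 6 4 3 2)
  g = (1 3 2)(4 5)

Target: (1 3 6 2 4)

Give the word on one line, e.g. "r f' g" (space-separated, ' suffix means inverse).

f' f'

  after f': (1 2 3 4 6)
  after f': (1 3 6 2 4)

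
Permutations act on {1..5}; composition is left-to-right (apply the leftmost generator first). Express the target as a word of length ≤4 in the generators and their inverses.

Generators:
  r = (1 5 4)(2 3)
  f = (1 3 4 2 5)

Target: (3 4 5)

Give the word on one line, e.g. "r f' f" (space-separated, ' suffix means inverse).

f r' f r'

  after f: (1 3 4 2 5)
  after r': (1 2)(3 5 4)
  after f: (1 5 2 3)
  after r': (3 4 5)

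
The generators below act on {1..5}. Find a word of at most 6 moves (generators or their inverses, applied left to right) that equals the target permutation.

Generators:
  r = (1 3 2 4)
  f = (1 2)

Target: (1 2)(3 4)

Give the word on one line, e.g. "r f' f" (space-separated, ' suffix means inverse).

f' r r f'

  after f': (1 2)
  after r: (1 4)(2 3)
  after r: (3 4)
  after f': (1 2)(3 4)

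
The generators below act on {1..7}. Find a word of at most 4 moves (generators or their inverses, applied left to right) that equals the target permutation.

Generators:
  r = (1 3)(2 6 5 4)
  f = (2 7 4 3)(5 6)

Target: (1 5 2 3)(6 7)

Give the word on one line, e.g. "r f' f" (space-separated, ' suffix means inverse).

r' f r r

  after r': (1 3)(2 4 5 6)
  after f: (1 2 3)(4 6 7)
  after r: (1 6 7 2)(4 5)
  after r: (1 5 2 3)(6 7)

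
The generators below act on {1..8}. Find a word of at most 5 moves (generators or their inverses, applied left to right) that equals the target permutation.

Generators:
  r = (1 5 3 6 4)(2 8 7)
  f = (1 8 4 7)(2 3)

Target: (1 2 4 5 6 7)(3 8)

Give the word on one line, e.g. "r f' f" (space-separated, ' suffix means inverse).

  after r: (1 5 3 6 4)(2 8 7)
  after r: (1 3 4 5 6)(2 7 8)
  after f': (1 2 4 5 6 7)(3 8)

r r f'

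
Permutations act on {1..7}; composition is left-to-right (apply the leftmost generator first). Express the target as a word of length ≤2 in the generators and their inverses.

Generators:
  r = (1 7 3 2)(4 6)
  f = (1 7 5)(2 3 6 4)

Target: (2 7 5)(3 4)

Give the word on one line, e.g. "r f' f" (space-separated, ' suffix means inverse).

f r'

  after f: (1 7 5)(2 3 6 4)
  after r': (2 7 5)(3 4)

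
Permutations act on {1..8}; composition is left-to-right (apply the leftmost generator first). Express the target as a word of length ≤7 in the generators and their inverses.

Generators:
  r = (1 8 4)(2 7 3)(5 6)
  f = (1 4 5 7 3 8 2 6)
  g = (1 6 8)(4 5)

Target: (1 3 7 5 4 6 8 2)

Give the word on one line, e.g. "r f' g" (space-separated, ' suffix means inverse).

g g f' g' g'

  after g: (1 6 8)(4 5)
  after g: (1 8 6)
  after f': (1 3 7 5 4)(2 8)
  after g': (1 3 7 4 8 2 6)
  after g': (1 3 7 5 4 6 8 2)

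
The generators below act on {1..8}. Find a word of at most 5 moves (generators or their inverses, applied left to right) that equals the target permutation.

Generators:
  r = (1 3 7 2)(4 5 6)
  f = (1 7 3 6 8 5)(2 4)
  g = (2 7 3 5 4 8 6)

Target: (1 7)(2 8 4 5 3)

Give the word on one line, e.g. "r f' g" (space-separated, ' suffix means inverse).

r' g f g'

  after r': (1 2 7 3)(4 6 5)
  after g: (1 7 5 8 6 4 2 3)
  after f: (1 3 7)(2 6)
  after g': (1 7)(2 8 4 5 3)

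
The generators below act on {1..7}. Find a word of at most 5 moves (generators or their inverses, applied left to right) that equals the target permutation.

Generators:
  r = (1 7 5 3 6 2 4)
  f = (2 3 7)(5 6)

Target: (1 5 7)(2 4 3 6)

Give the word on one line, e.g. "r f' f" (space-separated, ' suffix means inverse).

r' r' f' r

  after r': (1 4 2 6 3 5 7)
  after r': (1 2 3 7 4 6 5)
  after f': (1 7 4 5)
  after r: (1 5 7)(2 4 3 6)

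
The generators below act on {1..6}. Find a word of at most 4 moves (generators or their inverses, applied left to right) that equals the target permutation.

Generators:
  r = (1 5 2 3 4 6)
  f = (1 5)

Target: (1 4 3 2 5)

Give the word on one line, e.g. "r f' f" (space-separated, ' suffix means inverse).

r f r' r'

  after r: (1 5 2 3 4 6)
  after f: (2 3 4 6 5)
  after r': (1 6)
  after r': (1 4 3 2 5)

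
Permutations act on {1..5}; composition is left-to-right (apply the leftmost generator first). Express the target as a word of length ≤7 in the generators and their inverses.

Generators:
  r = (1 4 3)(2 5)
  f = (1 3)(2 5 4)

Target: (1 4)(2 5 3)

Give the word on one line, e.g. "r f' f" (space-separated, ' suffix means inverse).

f r f r r

  after f: (1 3)(2 5 4)
  after r: (3 4 5)
  after f: (1 3 2 5)
  after r: (3 5 4)
  after r: (1 4)(2 5 3)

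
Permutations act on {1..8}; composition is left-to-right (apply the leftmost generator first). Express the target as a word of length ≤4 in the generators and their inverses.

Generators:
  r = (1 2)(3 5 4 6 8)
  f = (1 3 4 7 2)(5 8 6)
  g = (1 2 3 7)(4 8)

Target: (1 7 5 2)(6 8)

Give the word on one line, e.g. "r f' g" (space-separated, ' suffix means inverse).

r' f' r'

  after r': (1 2)(3 8 6 4 5)
  after f': (1 7 4 6 3 5)
  after r': (1 7 5 2)(6 8)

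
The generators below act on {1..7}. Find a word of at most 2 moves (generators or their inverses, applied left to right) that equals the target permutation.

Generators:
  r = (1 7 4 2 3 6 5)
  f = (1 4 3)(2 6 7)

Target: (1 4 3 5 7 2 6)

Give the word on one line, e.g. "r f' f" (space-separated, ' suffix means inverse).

  after r: (1 7 4 2 3 6 5)
  after r: (1 4 3 5 7 2 6)

r r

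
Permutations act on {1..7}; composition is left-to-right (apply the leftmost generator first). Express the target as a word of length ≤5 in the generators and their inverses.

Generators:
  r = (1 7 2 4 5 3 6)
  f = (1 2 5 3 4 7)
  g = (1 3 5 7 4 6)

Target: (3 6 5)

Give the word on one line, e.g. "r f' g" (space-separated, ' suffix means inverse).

g f' f' r' f

  after g: (1 3 5 7 4 6)
  after f': (1 5 4 6 7 3 2)
  after f': (1 2 7 5 3)(4 6)
  after r': (1 7 4 3 6 2)
  after f: (3 6 5)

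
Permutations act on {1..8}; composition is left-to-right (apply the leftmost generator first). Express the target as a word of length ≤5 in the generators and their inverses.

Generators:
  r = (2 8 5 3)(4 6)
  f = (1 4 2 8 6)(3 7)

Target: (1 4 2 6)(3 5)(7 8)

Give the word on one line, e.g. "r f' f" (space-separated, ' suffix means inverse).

  after f: (1 4 2 8 6)(3 7)
  after r: (1 6)(2 5 3 7)(4 8)
  after f: (2 5 7 8)(4 6)
  after r': (2 8 3 5 7)
  after f: (1 4 2 6)(3 5)(7 8)

f r f r' f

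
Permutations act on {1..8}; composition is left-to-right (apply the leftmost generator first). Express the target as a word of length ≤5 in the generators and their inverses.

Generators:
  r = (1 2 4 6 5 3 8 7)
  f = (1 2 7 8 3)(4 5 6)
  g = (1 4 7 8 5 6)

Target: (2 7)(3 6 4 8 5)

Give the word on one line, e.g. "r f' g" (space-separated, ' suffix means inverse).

f g' g' r'

  after f: (1 2 7 8 3)(4 5 6)
  after g': (1 2 4 8 3 6)
  after g': (1 2)(3 5 8)(4 7)
  after r': (2 7)(3 6 4 8 5)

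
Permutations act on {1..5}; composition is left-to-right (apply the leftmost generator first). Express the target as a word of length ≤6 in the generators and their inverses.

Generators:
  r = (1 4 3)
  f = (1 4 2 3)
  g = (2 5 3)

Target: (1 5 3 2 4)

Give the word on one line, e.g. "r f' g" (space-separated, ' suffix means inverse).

  after g: (2 5 3)
  after f': (1 3 4)(2 5)
  after g': (1 5 3 4)
  after r: (1 5)
  after f': (1 5 3 2 4)

g f' g' r f'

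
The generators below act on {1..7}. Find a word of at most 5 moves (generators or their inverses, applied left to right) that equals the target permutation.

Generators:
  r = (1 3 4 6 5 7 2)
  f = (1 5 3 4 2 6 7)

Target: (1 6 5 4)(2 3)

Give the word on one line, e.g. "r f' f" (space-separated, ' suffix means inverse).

f r f f r'

  after f: (1 5 3 4 2 6 7)
  after r: (1 7 3 6 2 5 4)
  after f: (2 3 7 4 5)
  after f: (1 5 6 7 2 4 3)
  after r': (1 6 5 4)(2 3)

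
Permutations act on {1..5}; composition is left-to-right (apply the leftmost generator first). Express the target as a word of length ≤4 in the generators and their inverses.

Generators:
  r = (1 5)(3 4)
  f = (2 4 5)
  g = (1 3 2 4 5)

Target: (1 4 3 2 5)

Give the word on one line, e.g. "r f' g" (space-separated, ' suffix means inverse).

r' f'

  after r': (1 5)(3 4)
  after f': (1 4 3 2 5)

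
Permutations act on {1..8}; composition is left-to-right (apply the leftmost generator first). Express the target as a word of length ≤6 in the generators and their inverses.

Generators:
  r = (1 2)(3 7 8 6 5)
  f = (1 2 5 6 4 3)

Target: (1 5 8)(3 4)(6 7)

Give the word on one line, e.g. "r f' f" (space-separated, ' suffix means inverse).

  after r: (1 2)(3 7 8 6 5)
  after r: (3 8 5 7 6)
  after r: (1 2)(3 6 7 5 8)
  after f: (1 5 8)(3 4)(6 7)

r r r f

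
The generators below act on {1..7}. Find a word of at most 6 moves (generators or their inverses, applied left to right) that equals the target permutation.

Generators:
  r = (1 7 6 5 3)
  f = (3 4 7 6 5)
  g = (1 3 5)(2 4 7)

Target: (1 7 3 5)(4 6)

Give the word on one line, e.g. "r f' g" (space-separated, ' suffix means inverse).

  after r: (1 7 6 5 3)
  after g': (1 4 2 7 6 3 5)
  after g': (1 2 4 7 6)
  after r: (1 2 4 6 7 5 3)
  after g': (1 7 3 5)(4 6)

r g' g' r g'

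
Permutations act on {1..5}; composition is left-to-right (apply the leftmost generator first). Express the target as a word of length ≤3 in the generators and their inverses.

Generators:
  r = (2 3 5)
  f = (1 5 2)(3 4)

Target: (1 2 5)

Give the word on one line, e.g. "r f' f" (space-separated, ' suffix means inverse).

f f

  after f: (1 5 2)(3 4)
  after f: (1 2 5)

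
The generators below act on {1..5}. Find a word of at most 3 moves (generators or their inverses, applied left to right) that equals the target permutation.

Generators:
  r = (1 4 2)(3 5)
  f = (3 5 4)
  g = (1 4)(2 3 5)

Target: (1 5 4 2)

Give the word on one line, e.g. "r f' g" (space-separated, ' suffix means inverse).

r f'

  after r: (1 4 2)(3 5)
  after f': (1 5 4 2)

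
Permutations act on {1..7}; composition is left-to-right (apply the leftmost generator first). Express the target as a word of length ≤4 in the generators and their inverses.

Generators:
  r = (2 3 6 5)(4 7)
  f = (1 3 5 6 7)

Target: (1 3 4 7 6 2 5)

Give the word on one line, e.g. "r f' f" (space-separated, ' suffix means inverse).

  after f: (1 3 5 6 7)
  after f: (1 5 7 3 6)
  after f: (1 6 3 7 5)
  after r': (1 3 4 7 6 2 5)

f f f r'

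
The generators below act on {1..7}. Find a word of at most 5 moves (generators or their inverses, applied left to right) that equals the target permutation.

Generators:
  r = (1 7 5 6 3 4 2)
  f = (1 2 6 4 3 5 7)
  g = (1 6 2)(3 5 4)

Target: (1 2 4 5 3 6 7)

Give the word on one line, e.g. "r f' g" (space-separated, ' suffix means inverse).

r f r'

  after r: (1 7 5 6 3 4 2)
  after f: (4 6 5)
  after r': (1 2 4 5 3 6 7)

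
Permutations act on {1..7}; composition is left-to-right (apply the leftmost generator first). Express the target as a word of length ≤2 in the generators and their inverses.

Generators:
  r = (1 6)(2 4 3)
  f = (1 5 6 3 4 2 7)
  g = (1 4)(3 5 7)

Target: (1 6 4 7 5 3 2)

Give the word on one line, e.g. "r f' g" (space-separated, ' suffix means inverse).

  after f: (1 5 6 3 4 2 7)
  after f: (1 6 4 7 5 3 2)

f f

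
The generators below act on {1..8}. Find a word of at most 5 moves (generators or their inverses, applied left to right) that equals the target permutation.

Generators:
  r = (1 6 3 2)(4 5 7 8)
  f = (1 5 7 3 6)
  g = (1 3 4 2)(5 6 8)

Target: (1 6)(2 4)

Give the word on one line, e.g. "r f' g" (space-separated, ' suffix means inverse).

  after g: (1 3 4 2)(5 6 8)
  after r: (1 2 6 4)(3 5)(7 8)
  after g: (2 8 7 5 4 3 6)
  after r: (1 6)(2 4)

g r g r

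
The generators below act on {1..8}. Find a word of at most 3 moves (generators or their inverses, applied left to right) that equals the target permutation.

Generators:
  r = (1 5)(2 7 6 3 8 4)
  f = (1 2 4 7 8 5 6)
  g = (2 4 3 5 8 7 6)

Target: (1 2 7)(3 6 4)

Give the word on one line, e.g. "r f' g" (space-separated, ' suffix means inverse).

g f

  after g: (2 4 3 5 8 7 6)
  after f: (1 2 7)(3 6 4)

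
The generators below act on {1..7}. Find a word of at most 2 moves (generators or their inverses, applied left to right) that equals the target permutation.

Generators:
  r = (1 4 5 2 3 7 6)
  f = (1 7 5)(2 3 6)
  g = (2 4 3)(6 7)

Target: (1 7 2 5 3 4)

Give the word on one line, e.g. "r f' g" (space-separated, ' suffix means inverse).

r' g

  after r': (1 6 7 3 2 5 4)
  after g: (1 7 2 5 3 4)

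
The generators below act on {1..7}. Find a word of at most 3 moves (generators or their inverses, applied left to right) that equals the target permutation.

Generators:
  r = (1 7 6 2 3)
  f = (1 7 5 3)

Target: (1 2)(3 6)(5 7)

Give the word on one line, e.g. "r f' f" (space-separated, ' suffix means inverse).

r' r' f'

  after r': (1 3 2 6 7)
  after r': (1 2 7 3 6)
  after f': (1 2)(3 6)(5 7)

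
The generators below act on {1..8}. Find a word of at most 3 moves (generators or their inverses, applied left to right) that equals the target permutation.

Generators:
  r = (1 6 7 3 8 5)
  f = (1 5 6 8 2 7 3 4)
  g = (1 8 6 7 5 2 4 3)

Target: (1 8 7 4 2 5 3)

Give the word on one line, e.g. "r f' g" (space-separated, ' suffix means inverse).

  after r: (1 6 7 3 8 5)
  after g': (1 8 7 4 2 5 3)

r g'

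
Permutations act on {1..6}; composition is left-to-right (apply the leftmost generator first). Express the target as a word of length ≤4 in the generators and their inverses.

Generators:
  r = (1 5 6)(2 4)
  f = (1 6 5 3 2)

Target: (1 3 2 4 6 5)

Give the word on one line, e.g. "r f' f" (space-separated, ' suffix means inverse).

r f r r

  after r: (1 5 6)(2 4)
  after f: (1 3 2 4)
  after r: (1 3 4 5 6)
  after r: (1 3 2 4 6 5)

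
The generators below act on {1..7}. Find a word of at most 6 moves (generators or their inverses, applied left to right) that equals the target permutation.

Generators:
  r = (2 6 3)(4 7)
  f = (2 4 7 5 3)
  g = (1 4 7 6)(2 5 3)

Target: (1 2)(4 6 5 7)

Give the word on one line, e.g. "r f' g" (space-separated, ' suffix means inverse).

  after r: (2 6 3)(4 7)
  after g': (1 6 5 2 7)
  after g': (1 7 6 2 4)(3 5)
  after g': (1 4 6 3 2)
  after f': (1 2)(4 6 5 7)

r g' g' g' f'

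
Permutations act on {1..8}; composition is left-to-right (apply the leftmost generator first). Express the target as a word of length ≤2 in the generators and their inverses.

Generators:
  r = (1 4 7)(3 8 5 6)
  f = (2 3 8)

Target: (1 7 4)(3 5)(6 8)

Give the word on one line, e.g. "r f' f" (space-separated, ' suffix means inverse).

r r

  after r: (1 4 7)(3 8 5 6)
  after r: (1 7 4)(3 5)(6 8)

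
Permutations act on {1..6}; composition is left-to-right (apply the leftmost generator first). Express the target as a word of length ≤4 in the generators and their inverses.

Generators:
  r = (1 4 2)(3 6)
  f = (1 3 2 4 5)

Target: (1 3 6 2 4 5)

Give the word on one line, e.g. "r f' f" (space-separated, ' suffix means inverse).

r r r f

  after r: (1 4 2)(3 6)
  after r: (1 2 4)
  after r: (3 6)
  after f: (1 3 6 2 4 5)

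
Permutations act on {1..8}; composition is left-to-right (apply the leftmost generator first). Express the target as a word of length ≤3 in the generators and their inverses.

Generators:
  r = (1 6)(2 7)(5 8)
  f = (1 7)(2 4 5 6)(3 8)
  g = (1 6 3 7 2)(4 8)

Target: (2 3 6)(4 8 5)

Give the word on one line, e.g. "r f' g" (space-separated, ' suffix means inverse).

r g'

  after r: (1 6)(2 7)(5 8)
  after g': (2 3 6)(4 8 5)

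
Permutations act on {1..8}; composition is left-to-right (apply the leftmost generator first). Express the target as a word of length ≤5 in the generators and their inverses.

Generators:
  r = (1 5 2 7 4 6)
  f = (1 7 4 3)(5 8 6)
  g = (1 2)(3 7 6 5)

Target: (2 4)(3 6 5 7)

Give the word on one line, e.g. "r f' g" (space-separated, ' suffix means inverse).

  after g': (1 2)(3 5 6 7)
  after r': (1 5 4 7 3)(2 6)
  after r': (2 4)(3 6 5 7)

g' r' r'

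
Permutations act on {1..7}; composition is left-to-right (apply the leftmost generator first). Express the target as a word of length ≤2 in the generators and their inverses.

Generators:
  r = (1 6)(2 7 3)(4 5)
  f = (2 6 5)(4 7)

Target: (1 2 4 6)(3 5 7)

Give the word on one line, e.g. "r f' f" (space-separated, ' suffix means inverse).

  after r: (1 6)(2 7 3)(4 5)
  after f': (1 2 4 6)(3 5 7)

r f'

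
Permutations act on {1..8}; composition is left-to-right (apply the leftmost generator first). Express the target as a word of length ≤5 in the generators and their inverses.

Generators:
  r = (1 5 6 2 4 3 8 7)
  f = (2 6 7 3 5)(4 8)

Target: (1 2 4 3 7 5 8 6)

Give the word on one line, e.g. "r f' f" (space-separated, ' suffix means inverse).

f' f' r' f' f'

  after f': (2 5 3 7 6)(4 8)
  after f': (2 3 6 5 7)
  after r': (1 7 6)(2 4)(3 5 8)
  after f': (1 6)(2 8 7)(4 5)
  after f': (1 2 4 3 7 5 8 6)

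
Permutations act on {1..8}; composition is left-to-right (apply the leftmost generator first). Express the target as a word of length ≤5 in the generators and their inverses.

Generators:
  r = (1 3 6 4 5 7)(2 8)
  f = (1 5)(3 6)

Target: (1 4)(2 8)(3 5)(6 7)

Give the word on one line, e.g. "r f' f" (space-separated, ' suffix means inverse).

r f f r r

  after r: (1 3 6 4 5 7)(2 8)
  after f: (1 6 4)(2 8)(5 7)
  after f: (1 3 6 4 5 7)(2 8)
  after r: (1 6 5)(3 4 7)
  after r: (1 4)(2 8)(3 5)(6 7)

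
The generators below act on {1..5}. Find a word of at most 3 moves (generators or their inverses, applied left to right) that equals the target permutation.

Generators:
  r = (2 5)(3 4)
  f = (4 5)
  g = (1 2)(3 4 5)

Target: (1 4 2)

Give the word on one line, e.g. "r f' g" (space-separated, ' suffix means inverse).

  after g: (1 2)(3 4 5)
  after r: (1 5 4 2)
  after f': (1 4 2)

g r f'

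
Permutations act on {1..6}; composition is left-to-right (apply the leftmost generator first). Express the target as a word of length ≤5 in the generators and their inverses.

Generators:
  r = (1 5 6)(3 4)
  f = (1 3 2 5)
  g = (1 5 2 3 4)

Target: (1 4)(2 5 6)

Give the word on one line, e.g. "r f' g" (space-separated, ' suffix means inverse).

  after g': (1 4 3 2 5)
  after r': (1 3 2)(5 6)
  after g: (1 4)(2 5 6)

g' r' g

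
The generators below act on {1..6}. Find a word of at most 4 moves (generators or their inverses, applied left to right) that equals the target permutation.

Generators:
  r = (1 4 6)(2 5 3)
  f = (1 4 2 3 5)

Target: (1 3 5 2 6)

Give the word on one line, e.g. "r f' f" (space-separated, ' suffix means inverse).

f' f' r' f'

  after f': (1 5 3 2 4)
  after f': (1 3 4 5 2)
  after r': (1 5 3)(2 6 4)
  after f': (1 3 5 2 6)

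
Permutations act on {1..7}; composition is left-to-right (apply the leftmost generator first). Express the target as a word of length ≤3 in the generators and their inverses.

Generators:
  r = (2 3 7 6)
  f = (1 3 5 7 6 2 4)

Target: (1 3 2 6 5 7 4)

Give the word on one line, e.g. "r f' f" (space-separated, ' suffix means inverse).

r' r' f

  after r': (2 6 7 3)
  after r': (2 7)(3 6)
  after f: (1 3 2 6 5 7 4)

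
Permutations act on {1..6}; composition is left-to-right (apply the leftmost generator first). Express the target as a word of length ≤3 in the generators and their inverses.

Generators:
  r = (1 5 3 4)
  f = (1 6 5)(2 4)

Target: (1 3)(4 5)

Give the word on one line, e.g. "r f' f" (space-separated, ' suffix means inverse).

r' r'

  after r': (1 4 3 5)
  after r': (1 3)(4 5)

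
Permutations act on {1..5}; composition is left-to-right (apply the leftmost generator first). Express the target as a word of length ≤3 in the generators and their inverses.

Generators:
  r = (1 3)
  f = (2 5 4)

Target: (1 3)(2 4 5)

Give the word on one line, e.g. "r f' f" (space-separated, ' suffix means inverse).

  after f: (2 5 4)
  after r': (1 3)(2 5 4)
  after f: (1 3)(2 4 5)

f r' f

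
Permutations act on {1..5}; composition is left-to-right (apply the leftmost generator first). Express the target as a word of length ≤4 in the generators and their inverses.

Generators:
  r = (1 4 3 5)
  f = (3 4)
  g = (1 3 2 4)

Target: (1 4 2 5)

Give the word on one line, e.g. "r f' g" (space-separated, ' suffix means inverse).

g' r f

  after g': (1 4 2 3)
  after r: (1 3 4 2 5)
  after f: (1 4 2 5)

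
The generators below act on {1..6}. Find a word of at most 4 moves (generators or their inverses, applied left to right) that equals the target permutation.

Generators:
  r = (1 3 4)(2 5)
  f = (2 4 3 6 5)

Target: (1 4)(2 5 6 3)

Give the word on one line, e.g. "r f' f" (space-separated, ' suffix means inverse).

r' r' f'

  after r': (1 4 3)(2 5)
  after r': (1 3 4)
  after f': (1 4)(2 5 6 3)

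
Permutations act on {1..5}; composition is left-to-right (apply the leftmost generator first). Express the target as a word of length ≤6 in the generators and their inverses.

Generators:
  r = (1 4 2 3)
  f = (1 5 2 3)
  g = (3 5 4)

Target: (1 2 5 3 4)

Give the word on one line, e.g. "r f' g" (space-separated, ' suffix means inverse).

  after f: (1 5 2 3)
  after r': (1 5 4)
  after g: (1 4)(3 5)
  after f': (1 4 3)(2 5)
  after r: (1 2 5 3 4)

f r' g f' r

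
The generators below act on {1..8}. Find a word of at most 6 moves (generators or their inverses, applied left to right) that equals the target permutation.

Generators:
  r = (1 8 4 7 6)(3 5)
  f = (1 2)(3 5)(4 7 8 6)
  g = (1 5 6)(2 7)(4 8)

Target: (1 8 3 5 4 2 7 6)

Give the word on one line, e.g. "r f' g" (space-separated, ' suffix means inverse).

f r g f

  after f: (1 2)(3 5)(4 7 8 6)
  after r: (1 2 8)(4 6 7)
  after g: (1 7 8 5 6 2 4)
  after f: (1 8 3 5 4 2 7 6)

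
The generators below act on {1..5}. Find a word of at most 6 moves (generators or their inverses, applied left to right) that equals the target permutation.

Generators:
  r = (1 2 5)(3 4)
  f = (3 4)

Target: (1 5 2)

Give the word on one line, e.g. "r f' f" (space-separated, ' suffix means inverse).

  after r: (1 2 5)(3 4)
  after f: (1 2 5)
  after r: (1 5 2)(3 4)
  after f: (1 5 2)

r f r f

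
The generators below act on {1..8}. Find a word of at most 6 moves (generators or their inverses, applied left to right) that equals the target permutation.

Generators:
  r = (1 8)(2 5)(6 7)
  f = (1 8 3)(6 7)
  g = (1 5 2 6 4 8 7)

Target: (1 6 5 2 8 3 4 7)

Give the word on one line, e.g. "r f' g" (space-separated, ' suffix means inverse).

f r' g' r

  after f: (1 8 3)(6 7)
  after r': (2 5)(3 8)
  after g': (1 7 8 3 4 6 2)
  after r: (1 6 5 2 8 3 4 7)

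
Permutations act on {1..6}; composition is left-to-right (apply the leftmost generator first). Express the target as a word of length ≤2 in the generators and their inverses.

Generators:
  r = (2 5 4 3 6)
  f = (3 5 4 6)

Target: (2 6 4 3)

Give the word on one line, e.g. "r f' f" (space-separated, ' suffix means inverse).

  after f: (3 5 4 6)
  after r': (2 6 4 3)

f r'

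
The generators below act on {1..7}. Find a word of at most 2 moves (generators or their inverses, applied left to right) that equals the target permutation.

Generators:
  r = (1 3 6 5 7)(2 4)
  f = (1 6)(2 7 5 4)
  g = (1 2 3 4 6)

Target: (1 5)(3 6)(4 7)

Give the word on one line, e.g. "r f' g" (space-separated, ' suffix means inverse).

  after f': (1 6)(2 4 5 7)
  after r: (1 5)(3 6)(4 7)

f' r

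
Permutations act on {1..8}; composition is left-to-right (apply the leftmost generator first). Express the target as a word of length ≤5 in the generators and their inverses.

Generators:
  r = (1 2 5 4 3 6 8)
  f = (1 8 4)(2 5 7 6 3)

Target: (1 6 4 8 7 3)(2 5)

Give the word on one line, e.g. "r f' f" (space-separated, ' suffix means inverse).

  after f': (1 4 8)(2 3 6 7 5)
  after r': (1 5)(2 4 6 7)
  after r': (1 2 5 8 6 7)(3 4)
  after f': (1 3 8 7 4 6 5)
  after r: (1 6 4 8 7 3)(2 5)

f' r' r' f' r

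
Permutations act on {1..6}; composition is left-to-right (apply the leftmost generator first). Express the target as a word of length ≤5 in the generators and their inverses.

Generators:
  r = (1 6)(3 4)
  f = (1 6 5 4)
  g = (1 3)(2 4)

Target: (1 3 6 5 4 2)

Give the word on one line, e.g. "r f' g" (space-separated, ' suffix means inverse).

  after g: (1 3)(2 4)
  after f: (1 3 6 5 4 2)
  after g': (2 3 6 5)
  after g': (1 3 6 5 4 2)

g f g' g'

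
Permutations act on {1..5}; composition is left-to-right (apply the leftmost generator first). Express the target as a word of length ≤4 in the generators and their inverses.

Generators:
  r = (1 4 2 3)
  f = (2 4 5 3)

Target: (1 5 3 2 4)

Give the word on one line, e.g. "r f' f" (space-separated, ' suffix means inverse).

r f' r f'

  after r: (1 4 2 3)
  after f': (1 2 5 4 3)
  after r: (1 3 4)(2 5)
  after f': (1 5 3 2 4)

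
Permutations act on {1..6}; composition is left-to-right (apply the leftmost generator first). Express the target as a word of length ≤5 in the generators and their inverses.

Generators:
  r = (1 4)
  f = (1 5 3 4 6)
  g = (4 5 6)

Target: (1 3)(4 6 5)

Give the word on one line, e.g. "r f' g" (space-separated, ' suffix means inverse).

r f g' f

  after r: (1 4)
  after f: (1 6)(3 4 5)
  after g': (1 5 3 6)
  after f: (1 3)(4 6 5)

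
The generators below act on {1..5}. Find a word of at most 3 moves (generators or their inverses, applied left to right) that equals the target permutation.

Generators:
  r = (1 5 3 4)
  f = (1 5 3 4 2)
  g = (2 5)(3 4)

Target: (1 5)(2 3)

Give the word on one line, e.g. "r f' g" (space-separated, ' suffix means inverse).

  after g': (2 5)(3 4)
  after f: (1 5)(2 3)

g' f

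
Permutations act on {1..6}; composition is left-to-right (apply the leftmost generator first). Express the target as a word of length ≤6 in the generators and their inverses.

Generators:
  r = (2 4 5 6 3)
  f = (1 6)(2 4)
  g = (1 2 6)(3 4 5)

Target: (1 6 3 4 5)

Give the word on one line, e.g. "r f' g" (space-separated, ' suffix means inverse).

r' f g f

  after r': (2 3 6 5 4)
  after f: (1 6 5 2 3)
  after g: (2 4 5 6 3)
  after f: (1 6 3 4 5)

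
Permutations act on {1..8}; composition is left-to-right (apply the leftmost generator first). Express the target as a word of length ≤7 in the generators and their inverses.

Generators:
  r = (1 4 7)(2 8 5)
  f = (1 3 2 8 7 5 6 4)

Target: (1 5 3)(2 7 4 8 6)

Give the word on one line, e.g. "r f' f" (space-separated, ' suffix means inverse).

  after r': (1 7 4)(2 5 8)
  after f: (1 5 7)(2 6 4 3)
  after r: (1 2 6 7 4 3 8 5)
  after f: (1 8 6 5 3 7)(2 4)
  after r: (1 5 3)(2 7 4 8 6)

r' f r f r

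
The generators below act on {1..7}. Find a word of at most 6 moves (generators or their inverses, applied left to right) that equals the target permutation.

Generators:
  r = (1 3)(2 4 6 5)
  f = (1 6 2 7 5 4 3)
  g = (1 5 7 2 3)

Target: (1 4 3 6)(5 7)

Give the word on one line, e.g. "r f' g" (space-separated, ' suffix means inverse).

r' g r f'

  after r': (1 3)(2 5 6 4)
  after g: (2 7)(3 5 6 4)
  after r: (1 3 2 7 4)
  after f': (1 4 3 6)(5 7)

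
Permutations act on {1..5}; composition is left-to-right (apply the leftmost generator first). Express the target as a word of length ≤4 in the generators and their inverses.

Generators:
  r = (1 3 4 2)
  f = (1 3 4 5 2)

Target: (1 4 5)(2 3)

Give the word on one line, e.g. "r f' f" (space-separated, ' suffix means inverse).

  after f: (1 3 4 5 2)
  after r: (1 4 5)(2 3)

f r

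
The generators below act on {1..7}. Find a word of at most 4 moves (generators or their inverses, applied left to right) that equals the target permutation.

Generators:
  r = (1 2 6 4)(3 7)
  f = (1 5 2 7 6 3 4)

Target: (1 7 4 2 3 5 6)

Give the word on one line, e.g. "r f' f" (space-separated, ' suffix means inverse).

  after f': (1 4 3 6 7 2 5)
  after f': (1 3 7 5 4 6 2)
  after f': (1 6 5 3 2 4 7)
  after f': (1 7 4 2 3 5 6)

f' f' f' f'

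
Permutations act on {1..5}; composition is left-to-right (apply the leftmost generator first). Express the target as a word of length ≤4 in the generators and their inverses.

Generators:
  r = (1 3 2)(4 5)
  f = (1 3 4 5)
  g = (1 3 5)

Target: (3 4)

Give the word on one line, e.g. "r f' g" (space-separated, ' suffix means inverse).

g f'

  after g: (1 3 5)
  after f': (3 4)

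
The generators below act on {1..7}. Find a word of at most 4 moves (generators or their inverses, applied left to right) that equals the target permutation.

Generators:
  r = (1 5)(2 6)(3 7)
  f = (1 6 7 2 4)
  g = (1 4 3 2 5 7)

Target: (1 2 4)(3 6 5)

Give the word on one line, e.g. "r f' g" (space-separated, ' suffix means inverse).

  after f': (1 4 2 7 6)
  after g': (2 5)(3 4)(6 7)
  after g': (1 7 6 5 3)
  after f: (1 2 4)(3 6 5)

f' g' g' f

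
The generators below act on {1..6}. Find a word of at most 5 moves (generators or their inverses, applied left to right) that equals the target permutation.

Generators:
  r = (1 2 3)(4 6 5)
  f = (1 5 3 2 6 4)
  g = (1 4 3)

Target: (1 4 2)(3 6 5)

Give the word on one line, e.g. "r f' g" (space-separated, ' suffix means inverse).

  after g': (1 3 4)
  after r: (2 3 6 5 4)
  after g: (1 4 2)(3 6 5)

g' r g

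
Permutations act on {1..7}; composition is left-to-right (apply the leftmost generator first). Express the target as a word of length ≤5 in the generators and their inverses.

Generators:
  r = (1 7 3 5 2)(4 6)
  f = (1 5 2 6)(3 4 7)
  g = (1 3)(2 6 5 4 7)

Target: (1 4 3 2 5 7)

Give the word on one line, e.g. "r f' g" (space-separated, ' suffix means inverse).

g f' f'

  after g: (1 3)(2 6 5 4 7)
  after f': (1 7 5 3 6)
  after f': (1 4 3 2 5 7)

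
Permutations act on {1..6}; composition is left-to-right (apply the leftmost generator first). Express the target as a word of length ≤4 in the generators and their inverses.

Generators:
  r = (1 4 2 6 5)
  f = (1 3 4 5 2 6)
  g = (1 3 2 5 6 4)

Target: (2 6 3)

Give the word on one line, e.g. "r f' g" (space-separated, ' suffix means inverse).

f' g' r

  after f': (1 6 2 5 4 3)
  after g': (1 5 6 3 4)
  after r: (2 6 3)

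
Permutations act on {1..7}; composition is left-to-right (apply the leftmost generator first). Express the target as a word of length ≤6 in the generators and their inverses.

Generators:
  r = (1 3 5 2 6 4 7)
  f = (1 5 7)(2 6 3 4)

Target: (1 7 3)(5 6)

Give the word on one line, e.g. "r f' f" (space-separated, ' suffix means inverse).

  after f': (1 7 5)(2 4 3 6)
  after f': (1 5 7)(2 3)(4 6)
  after r': (1 3 5 4 2)
  after f: (1 4 6 3 7)(2 5)
  after r: (1 7 3)(5 6)

f' f' r' f r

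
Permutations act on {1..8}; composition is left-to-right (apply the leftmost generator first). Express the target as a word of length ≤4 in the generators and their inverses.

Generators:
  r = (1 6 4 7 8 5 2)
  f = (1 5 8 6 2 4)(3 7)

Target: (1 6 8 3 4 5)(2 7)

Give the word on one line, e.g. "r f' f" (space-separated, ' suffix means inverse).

  after r': (1 2 5 8 7 4 6)
  after f: (1 4 2 8 3 7)(5 6)
  after r': (1 6 8 3 4 5)(2 7)

r' f r'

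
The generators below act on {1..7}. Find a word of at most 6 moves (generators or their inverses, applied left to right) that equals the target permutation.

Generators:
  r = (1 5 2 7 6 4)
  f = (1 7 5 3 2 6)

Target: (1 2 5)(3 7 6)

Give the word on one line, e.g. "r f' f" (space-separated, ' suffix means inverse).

  after f: (1 7 5 3 2 6)
  after f: (1 5 2)(3 6 7)
  after f: (1 3)(2 7)(5 6)
  after f: (1 2 5)(3 7 6)

f f f f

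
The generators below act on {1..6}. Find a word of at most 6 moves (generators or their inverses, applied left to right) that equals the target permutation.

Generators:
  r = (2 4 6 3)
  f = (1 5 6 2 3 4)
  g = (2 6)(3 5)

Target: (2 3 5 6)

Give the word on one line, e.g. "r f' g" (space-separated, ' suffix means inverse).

f g f g f

  after f: (1 5 6 2 3 4)
  after g: (1 3 4)(2 5)
  after f: (1 4 5 3)(2 6)
  after g: (1 4 3)
  after f: (2 3 5 6)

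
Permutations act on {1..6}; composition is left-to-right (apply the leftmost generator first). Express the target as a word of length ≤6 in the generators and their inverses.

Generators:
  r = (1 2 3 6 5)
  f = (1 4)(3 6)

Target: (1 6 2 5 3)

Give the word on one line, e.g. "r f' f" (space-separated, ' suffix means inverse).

r r f f r

  after r: (1 2 3 6 5)
  after r: (1 3 5 2 6)
  after f: (1 6 4)(2 3 5)
  after f: (1 3 5 2 6)
  after r: (1 6 2 5 3)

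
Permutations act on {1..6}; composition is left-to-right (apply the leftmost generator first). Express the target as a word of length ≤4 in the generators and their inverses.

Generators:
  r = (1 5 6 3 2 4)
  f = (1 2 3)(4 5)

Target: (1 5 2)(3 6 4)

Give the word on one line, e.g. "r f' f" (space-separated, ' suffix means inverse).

r' f

  after r': (1 4 2 3 6 5)
  after f: (1 5 2)(3 6 4)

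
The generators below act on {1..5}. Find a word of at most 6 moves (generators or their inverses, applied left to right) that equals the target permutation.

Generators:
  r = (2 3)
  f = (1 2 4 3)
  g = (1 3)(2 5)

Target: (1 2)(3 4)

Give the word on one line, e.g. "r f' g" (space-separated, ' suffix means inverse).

  after f': (1 3 4 2)
  after r: (1 2)(3 4)
  after r: (1 3 4 2)
  after r: (1 2)(3 4)

f' r r r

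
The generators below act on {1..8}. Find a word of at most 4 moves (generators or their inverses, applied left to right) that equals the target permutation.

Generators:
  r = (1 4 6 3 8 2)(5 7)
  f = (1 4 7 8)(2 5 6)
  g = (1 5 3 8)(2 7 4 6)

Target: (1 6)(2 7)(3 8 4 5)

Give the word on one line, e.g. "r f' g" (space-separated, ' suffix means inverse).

  after f: (1 4 7 8)(2 5 6)
  after r: (1 6)(2 7)(3 8 4 5)

f r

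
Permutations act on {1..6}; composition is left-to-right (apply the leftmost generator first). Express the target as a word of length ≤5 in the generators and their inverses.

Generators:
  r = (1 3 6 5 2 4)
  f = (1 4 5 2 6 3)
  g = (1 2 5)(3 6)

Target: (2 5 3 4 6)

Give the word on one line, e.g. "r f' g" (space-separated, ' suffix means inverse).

r' f g' g'

  after r': (1 4 2 5 6 3)
  after f: (1 5 3 4 6)
  after g': (1 2)(3 4)(5 6)
  after g': (2 5 3 4 6)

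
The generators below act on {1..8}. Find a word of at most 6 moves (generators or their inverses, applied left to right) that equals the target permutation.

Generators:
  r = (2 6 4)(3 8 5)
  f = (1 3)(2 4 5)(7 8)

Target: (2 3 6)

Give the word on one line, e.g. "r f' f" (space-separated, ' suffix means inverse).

  after r': (2 4 6)(3 5 8)
  after f': (1 3 4 6 5 7 8)
  after f': (2 5 8 3)(4 6)
  after r: (2 3 6)

r' f' f' r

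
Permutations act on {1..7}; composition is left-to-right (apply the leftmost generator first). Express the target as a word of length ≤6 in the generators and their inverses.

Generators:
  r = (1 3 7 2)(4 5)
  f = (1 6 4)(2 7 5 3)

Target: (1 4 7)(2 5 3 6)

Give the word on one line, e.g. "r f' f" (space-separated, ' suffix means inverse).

f r f' f'

  after f: (1 6 4)(2 7 5 3)
  after r: (1 6 5 7 4 3)
  after f': (2 3 4 5)(6 7)
  after f': (1 4 7)(2 5 3 6)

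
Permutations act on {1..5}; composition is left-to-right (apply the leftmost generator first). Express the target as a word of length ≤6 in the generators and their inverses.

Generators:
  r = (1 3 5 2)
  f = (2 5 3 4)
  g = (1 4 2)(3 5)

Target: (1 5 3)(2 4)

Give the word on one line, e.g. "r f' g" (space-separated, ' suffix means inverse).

f g r f f

  after f: (2 5 3 4)
  after g: (1 4)(2 3)
  after r: (1 4 3)(2 5)
  after f: (1 2 3)
  after f: (1 5 3)(2 4)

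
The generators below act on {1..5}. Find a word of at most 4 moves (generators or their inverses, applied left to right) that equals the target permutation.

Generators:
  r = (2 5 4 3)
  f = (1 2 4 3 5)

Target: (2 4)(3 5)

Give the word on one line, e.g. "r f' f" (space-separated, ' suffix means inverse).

r r

  after r: (2 5 4 3)
  after r: (2 4)(3 5)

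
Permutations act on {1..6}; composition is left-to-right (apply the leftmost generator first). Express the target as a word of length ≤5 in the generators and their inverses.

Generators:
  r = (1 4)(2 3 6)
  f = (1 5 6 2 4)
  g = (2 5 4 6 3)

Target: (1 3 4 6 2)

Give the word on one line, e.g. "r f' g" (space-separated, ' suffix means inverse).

  after f: (1 5 6 2 4)
  after g': (1 2 5 4)(3 6)
  after f': (1 6 3 5 2)
  after g: (1 3 4 6 2)

f g' f' g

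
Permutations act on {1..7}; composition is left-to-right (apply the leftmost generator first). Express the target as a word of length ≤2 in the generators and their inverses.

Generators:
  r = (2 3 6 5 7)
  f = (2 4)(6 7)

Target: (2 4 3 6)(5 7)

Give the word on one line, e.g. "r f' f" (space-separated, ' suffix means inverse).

f r

  after f: (2 4)(6 7)
  after r: (2 4 3 6)(5 7)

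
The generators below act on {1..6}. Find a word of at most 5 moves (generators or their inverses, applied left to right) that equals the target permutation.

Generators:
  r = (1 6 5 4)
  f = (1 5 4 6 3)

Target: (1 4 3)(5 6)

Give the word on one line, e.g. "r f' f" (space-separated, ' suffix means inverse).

  after r': (1 4 5 6)
  after r': (1 5)(4 6)
  after f': (3 6 5)
  after r: (1 6 4)(3 5)
  after f': (1 4 3)(5 6)

r' r' f' r f'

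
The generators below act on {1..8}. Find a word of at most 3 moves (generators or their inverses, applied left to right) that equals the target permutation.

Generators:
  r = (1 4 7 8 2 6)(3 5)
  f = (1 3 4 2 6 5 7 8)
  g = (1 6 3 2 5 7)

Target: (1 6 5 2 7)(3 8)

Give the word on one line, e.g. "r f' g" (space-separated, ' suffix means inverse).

r' g' r'

  after r': (1 6 2 8 7 4)(3 5)
  after g': (2 8 5 6 3)(4 7)
  after r': (1 6 5 2 7)(3 8)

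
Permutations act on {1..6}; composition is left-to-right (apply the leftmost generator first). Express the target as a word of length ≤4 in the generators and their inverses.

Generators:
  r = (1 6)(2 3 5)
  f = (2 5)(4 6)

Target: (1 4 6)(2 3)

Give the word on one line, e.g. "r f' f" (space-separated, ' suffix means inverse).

r f' f' f'

  after r: (1 6)(2 3 5)
  after f': (1 4 6)(2 3)
  after f': (1 6)(2 3 5)
  after f': (1 4 6)(2 3)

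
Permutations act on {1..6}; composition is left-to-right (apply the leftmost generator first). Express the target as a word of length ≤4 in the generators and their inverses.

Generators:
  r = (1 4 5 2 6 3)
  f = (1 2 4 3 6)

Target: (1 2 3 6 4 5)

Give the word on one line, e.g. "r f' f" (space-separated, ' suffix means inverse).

r f'

  after r: (1 4 5 2 6 3)
  after f': (1 2 3 6 4 5)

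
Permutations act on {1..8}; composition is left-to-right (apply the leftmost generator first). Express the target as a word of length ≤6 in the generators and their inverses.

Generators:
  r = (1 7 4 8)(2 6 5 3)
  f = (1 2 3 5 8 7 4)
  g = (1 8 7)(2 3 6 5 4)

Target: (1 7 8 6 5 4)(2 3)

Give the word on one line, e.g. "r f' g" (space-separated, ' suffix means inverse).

f' r r g g

  after f': (1 4 7 8 5 3 2)
  after r: (1 8 3 6 5 2 7)
  after r: (2 4 8)(3 5 6)
  after g: (1 8 3 4 7)
  after g: (1 7 8 6 5 4)(2 3)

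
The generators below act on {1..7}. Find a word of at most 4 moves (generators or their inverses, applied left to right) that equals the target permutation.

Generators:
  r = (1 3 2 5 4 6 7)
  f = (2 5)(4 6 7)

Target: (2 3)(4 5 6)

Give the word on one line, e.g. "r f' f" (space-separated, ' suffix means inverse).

r f' r'

  after r: (1 3 2 5 4 6 7)
  after f': (1 3 5 7)
  after r': (2 3)(4 5 6)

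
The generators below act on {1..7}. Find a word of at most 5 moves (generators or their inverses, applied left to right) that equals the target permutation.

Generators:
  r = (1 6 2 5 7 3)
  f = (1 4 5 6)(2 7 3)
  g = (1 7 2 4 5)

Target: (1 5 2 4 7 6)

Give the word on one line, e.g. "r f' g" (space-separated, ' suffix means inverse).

r g' r r

  after r: (1 6 2 5 7 3)
  after g': (1 6 7 3 5)(2 4)
  after r: (1 2 4 5 6 3 7)
  after r: (1 5 2 4 7 6)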